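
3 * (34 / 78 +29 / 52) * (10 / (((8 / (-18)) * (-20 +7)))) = 6975 / 1352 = 5.16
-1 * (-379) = 379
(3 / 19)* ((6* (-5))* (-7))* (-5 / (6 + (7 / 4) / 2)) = -24.11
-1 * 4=-4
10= 10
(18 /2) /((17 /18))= 162 /17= 9.53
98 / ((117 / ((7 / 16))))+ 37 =34975 / 936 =37.37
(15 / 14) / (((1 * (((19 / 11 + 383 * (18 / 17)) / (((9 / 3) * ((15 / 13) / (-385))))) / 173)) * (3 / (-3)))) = 397035 / 97024018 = 0.00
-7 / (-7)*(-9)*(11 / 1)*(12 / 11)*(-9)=972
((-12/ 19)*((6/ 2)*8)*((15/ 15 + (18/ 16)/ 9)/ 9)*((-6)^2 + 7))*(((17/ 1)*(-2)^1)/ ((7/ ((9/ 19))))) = 473688/ 2527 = 187.45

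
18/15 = 6/5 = 1.20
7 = 7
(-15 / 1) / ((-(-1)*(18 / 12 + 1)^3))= -24 / 25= -0.96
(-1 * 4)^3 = -64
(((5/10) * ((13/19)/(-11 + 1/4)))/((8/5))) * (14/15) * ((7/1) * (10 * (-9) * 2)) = 19110/817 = 23.39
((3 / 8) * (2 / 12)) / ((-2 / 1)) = -1 / 32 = -0.03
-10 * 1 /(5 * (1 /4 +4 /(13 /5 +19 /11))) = -952 /559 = -1.70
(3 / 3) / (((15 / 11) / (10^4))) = 22000 / 3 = 7333.33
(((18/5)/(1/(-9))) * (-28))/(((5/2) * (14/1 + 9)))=9072/575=15.78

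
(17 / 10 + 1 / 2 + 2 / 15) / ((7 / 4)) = 4 / 3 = 1.33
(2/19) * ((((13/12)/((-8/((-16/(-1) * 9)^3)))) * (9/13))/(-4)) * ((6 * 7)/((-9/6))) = -3919104/19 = -206268.63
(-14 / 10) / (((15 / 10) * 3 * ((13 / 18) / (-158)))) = 4424 / 65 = 68.06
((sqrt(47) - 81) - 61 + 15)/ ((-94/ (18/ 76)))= 1143/ 3572 - 9 * sqrt(47)/ 3572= 0.30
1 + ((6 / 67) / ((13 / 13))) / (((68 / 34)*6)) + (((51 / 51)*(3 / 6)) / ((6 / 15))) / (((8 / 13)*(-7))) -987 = -14802131 / 15008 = -986.28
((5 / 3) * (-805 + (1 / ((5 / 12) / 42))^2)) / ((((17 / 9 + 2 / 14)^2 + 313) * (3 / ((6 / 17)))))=618875586 / 106987885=5.78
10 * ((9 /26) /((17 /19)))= 855 /221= 3.87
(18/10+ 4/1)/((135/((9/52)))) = 0.01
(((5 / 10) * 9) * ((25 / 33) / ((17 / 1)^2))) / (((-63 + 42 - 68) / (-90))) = 0.01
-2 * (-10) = 20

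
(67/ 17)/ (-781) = -67/ 13277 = -0.01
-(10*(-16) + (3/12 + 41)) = 475/4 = 118.75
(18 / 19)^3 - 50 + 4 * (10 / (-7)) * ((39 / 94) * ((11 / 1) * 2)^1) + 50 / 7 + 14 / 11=-2305837178 / 24822721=-92.89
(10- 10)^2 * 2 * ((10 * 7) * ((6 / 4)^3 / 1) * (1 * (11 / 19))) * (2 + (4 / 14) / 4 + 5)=0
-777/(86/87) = -786.03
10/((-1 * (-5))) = 2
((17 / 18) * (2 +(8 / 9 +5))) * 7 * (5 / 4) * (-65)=-2745925 / 648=-4237.54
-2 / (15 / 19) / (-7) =38 / 105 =0.36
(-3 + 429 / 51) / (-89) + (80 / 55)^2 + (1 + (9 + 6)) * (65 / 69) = 216353444 / 12632037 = 17.13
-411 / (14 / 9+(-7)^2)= -3699 / 455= -8.13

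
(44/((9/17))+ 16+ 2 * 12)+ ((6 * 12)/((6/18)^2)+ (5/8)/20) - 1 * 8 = 219785/288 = 763.14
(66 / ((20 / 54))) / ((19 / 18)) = 16038 / 95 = 168.82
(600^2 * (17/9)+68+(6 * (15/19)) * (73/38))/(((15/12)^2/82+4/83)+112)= 26734820982368/4405526675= 6068.47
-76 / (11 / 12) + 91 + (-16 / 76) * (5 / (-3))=5293 / 627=8.44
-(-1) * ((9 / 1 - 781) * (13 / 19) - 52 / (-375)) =-3762512 / 7125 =-528.07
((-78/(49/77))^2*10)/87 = 2453880/1421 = 1726.87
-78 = -78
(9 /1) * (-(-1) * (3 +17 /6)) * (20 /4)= 525 /2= 262.50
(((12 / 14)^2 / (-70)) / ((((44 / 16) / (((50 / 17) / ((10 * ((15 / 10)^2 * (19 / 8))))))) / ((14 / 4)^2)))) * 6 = -384 / 24871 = -0.02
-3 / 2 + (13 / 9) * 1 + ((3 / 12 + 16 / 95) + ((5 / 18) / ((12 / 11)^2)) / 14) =1308403 / 3447360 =0.38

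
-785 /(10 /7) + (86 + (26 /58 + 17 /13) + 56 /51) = -17713681 /38454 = -460.65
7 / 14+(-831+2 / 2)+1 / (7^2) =-81289 / 98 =-829.48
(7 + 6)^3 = 2197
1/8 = 0.12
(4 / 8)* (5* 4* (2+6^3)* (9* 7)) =137340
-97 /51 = -1.90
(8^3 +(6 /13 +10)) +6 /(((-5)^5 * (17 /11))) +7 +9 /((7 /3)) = 2578256494 /4834375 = 533.32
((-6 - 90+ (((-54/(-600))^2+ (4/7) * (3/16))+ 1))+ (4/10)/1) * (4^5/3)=-423291712/13125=-32250.80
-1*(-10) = 10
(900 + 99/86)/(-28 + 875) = 77499/72842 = 1.06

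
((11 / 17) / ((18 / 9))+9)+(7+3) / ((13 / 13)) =657 / 34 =19.32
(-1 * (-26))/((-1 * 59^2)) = -26/3481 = -0.01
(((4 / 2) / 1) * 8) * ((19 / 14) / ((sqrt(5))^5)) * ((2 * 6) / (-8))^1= -228 * sqrt(5) / 875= -0.58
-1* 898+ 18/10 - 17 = -913.20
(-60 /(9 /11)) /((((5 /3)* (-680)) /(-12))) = -66 /85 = -0.78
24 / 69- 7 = -153 / 23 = -6.65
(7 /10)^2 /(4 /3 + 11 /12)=49 /225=0.22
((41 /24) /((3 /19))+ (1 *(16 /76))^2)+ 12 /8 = 321359 /25992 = 12.36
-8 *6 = -48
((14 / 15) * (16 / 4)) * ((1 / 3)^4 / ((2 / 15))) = 28 / 81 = 0.35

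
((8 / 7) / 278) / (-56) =-1 / 13622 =-0.00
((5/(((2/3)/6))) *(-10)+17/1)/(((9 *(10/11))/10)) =-4763/9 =-529.22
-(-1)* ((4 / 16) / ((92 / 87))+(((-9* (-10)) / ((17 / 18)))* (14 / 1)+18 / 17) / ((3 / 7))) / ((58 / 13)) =253389435 / 362848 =698.33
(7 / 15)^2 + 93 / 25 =3.94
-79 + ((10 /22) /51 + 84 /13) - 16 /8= -543544 /7293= -74.53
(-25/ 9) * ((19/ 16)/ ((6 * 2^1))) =-475/ 1728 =-0.27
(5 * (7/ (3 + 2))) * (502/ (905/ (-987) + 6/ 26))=-22544067/ 4402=-5121.32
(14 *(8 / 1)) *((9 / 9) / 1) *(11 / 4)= 308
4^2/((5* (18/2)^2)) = 16/405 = 0.04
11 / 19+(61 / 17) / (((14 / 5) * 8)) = 26739 / 36176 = 0.74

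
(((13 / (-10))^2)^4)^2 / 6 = 665416609183179841 / 60000000000000000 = 11.09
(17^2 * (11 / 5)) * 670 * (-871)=-371033806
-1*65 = -65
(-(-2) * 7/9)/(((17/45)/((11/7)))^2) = 54450/2023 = 26.92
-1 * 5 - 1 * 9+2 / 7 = -96 / 7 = -13.71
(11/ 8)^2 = 121/ 64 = 1.89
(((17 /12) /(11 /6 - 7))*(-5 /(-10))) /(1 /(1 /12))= -17 /1488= -0.01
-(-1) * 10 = 10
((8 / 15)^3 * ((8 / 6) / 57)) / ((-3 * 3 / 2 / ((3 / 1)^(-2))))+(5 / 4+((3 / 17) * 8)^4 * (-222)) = -880.62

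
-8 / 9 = -0.89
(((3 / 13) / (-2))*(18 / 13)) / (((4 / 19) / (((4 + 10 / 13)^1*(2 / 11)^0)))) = -15903 / 4394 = -3.62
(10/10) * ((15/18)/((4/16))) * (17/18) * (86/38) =3655/513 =7.12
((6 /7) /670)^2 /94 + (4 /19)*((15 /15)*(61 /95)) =25225130729 /186603914350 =0.14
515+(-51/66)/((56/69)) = 633307/1232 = 514.05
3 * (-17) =-51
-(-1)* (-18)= -18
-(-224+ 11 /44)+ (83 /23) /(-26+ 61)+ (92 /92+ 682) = 2920067 /3220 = 906.85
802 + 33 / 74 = 59381 / 74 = 802.45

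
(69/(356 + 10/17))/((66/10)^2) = 9775/2200506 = 0.00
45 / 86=0.52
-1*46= -46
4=4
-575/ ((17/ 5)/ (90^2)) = -23287500/ 17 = -1369852.94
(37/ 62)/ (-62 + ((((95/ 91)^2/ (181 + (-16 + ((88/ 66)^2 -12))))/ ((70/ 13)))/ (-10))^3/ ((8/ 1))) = -2269903819856802634575616/ 235824602257556450414423311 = -0.01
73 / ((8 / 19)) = 173.38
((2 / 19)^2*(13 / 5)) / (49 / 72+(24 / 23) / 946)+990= 954155879226 / 963752675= 990.04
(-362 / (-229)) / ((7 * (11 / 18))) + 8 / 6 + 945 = 50079635 / 52899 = 946.70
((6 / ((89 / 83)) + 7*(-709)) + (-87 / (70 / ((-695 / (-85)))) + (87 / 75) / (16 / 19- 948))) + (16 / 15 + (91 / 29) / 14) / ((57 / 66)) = -39114604134116923 / 7876364657700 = -4966.07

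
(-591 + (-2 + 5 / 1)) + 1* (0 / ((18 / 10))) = -588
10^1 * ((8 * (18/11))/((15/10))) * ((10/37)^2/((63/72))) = 768000/105413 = 7.29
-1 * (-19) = 19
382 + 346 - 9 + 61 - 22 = 758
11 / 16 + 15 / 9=113 / 48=2.35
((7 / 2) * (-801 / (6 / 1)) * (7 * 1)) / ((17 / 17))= -3270.75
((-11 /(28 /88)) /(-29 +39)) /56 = -121 /1960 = -0.06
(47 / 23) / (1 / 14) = 658 / 23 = 28.61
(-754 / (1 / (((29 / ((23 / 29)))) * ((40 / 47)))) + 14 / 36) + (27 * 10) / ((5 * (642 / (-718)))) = -48977070487 / 2082006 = -23523.98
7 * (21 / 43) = 147 / 43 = 3.42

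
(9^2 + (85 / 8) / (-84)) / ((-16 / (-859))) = 46684073 / 10752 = 4341.90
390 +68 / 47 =18398 / 47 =391.45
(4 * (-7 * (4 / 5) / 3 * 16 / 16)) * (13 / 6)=-728 / 45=-16.18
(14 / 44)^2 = 49 / 484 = 0.10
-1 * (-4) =4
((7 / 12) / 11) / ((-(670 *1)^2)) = -7 / 59254800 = -0.00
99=99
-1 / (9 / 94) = -94 / 9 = -10.44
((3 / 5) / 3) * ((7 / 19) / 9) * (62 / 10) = 217 / 4275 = 0.05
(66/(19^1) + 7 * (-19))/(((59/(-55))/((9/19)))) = 1218195/21299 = 57.19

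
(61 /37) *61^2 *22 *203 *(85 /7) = 12309179630 /37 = 332680530.54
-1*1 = -1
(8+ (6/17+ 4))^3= 9261000/4913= 1885.00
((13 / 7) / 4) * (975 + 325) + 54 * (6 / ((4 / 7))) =8194 / 7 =1170.57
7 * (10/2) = 35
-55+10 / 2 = -50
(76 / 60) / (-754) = -19 / 11310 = -0.00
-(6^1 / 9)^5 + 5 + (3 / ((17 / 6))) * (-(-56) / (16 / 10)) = 173201 / 4131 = 41.93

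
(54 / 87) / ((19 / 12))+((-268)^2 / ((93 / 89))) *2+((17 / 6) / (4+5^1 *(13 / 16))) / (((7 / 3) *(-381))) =807855893656144 / 5876598483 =137469.98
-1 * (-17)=17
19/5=3.80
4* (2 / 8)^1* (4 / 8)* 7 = 7 / 2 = 3.50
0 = 0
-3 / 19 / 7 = -3 / 133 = -0.02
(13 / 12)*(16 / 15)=52 / 45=1.16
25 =25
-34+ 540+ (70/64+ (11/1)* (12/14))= 115701/224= 516.52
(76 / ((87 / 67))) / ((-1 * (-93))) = 5092 / 8091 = 0.63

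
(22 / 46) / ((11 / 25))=1.09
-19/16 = -1.19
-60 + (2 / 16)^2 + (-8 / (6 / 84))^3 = -89919231 / 64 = -1404987.98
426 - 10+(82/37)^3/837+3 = 17764710427/42396561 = 419.01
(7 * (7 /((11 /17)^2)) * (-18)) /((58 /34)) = -4333266 /3509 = -1234.90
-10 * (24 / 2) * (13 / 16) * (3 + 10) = -1267.50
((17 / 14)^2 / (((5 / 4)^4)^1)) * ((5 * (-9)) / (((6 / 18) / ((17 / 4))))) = -2122416 / 6125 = -346.52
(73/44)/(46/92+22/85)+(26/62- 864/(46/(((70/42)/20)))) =2105519/2023494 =1.04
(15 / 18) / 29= 5 / 174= 0.03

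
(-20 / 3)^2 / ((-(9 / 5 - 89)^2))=-625 / 106929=-0.01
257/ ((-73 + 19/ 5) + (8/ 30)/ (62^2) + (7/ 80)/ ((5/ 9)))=-296372400/ 79619731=-3.72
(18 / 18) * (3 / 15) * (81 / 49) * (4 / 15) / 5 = 108 / 6125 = 0.02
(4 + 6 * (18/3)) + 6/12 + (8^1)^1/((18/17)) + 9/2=473/9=52.56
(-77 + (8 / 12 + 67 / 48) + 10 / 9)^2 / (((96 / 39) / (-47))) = -69054096371 / 663552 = -104067.35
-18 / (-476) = 9 / 238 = 0.04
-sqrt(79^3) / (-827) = 79 * sqrt(79) / 827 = 0.85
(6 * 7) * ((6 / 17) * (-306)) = -4536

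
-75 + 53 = -22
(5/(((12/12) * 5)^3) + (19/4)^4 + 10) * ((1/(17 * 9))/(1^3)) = 1107427/326400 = 3.39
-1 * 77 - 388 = -465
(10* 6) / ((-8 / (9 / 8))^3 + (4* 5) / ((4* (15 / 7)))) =-43740 / 260443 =-0.17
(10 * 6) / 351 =20 / 117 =0.17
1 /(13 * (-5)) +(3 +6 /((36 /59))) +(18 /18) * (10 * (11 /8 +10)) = 98723 /780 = 126.57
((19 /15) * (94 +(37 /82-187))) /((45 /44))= -3172202 /27675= -114.62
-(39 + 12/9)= -121/3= -40.33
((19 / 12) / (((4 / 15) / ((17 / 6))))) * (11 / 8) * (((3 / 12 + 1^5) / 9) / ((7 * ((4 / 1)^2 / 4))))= 88825 / 774144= 0.11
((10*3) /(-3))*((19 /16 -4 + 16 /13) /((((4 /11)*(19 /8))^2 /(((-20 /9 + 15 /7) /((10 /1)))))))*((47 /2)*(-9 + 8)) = 1336445 /337896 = 3.96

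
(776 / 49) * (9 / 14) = 3492 / 343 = 10.18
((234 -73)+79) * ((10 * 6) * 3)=43200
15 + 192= 207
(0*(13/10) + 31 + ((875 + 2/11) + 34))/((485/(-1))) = -10342/5335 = -1.94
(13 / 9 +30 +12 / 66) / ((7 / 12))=12524 / 231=54.22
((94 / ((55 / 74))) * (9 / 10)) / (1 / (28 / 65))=876456 / 17875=49.03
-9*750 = -6750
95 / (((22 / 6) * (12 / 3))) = 285 / 44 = 6.48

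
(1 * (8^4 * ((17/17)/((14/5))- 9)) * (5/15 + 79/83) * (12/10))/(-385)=2883584/20335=141.80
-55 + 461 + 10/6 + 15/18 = 408.50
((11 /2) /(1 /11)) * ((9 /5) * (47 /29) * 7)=358281 /290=1235.45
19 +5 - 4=20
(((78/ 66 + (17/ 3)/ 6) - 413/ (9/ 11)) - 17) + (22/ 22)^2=-34231/ 66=-518.65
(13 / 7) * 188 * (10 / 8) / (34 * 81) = 3055 / 19278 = 0.16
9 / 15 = 3 / 5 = 0.60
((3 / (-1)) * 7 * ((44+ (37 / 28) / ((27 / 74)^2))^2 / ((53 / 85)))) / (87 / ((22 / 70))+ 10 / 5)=-70804543250375 / 201567953979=-351.27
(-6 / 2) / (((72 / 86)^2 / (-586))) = 541757 / 216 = 2508.13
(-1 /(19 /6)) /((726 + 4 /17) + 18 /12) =-0.00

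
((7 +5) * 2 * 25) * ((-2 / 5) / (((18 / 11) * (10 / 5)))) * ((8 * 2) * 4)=-14080 / 3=-4693.33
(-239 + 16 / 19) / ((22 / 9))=-40725 / 418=-97.43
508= 508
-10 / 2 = -5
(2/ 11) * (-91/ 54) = -91/ 297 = -0.31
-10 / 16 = -5 / 8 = -0.62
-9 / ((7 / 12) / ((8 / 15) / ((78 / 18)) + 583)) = -4093524 / 455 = -8996.76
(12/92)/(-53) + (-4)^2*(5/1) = 80.00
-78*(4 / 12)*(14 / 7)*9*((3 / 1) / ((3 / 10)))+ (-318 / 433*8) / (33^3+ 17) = -36429313152 / 7784041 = -4680.00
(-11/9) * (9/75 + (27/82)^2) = -140789/504300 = -0.28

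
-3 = -3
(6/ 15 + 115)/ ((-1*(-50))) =577/ 250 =2.31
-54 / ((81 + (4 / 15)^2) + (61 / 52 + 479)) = -631800 / 6566557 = -0.10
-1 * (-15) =15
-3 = -3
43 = 43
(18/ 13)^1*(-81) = -1458/ 13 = -112.15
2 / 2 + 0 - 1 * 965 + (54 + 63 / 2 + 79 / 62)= -27194 / 31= -877.23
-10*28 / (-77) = 40 / 11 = 3.64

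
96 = 96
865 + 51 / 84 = 865.61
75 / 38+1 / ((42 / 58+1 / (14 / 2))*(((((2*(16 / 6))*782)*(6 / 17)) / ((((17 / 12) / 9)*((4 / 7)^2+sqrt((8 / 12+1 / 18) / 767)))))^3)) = 116548608109*sqrt(118) / 91186230518234861549912064+9860799115893410846308375 / 4996138218719200571031552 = 1.97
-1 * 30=-30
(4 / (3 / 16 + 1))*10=640 / 19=33.68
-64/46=-32/23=-1.39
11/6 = 1.83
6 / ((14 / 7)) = 3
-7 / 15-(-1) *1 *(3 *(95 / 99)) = 398 / 165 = 2.41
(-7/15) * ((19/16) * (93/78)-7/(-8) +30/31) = -294161/193440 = -1.52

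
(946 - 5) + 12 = 953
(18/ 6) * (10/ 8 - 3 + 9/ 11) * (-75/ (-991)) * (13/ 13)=-9225/ 43604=-0.21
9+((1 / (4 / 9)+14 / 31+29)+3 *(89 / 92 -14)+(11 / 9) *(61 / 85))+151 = 167430791 / 1090890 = 153.48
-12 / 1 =-12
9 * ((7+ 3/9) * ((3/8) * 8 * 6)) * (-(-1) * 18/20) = 5346/5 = 1069.20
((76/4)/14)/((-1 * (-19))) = 1/14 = 0.07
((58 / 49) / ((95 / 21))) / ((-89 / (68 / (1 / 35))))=-11832 / 1691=-7.00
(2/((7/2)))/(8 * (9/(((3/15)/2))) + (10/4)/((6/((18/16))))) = 128/161385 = 0.00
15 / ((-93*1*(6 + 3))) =-5 / 279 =-0.02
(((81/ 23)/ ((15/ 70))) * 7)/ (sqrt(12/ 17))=441 * sqrt(51)/ 23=136.93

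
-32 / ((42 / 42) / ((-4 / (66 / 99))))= 192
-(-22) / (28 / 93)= 1023 / 14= 73.07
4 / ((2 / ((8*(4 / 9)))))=64 / 9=7.11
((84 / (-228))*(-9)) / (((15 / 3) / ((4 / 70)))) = 18 / 475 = 0.04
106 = 106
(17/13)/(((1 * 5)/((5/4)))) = 17/52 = 0.33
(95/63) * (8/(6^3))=0.06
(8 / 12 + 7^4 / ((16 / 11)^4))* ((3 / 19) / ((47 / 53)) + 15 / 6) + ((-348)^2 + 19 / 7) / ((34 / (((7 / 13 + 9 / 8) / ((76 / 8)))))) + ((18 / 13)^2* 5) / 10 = 14568067859097331 / 7061814509568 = 2062.94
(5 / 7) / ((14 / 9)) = 45 / 98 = 0.46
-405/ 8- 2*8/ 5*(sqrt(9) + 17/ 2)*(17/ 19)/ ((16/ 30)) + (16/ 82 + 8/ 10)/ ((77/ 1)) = -112.35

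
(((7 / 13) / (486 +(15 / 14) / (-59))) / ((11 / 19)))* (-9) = -329574 / 19134401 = -0.02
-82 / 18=-41 / 9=-4.56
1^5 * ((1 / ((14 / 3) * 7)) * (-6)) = -9 / 49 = -0.18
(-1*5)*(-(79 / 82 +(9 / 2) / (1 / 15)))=14035 / 41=342.32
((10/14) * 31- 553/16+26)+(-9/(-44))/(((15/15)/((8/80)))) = 83781/6160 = 13.60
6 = 6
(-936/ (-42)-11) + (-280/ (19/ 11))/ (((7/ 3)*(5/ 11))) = -18827/ 133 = -141.56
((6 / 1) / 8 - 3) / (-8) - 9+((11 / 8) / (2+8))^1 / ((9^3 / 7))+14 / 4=-608561 / 116640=-5.22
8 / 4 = 2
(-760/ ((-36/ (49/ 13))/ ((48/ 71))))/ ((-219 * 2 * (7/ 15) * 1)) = -53200/ 202137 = -0.26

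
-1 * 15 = -15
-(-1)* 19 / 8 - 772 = -6157 / 8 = -769.62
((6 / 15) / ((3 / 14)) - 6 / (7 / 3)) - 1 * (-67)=6961 / 105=66.30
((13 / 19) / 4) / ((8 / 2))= 13 / 304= 0.04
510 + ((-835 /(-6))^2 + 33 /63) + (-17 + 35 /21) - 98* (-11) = 5277019 /252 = 20940.55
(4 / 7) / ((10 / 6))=12 / 35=0.34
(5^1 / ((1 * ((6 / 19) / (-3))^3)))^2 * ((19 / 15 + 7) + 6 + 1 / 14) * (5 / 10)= 708275738455 / 5376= 131747719.21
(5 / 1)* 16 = 80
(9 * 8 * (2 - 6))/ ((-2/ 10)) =1440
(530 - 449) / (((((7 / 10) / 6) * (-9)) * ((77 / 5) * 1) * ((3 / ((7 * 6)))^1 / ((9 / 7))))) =-90.17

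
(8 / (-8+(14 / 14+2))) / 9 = -8 / 45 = -0.18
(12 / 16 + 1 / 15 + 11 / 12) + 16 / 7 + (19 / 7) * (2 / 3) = 204 / 35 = 5.83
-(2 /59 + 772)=-45550 /59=-772.03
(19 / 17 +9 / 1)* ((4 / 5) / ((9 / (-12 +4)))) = -5504 / 765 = -7.19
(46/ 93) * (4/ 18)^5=0.00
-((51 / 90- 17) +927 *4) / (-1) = 110747 / 30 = 3691.57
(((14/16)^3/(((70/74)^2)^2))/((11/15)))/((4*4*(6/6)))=0.07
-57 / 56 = -1.02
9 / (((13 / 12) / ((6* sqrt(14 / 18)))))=216* sqrt(7) / 13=43.96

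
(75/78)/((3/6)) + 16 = 233/13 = 17.92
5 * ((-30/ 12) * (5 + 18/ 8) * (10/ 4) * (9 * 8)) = -32625/ 2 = -16312.50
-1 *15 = -15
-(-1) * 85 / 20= 17 / 4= 4.25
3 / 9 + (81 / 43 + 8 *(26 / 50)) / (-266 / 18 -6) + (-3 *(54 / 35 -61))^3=5869638097083851 / 1034273625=5675130.79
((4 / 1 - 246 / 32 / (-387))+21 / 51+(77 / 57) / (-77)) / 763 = 2942747 / 508670736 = 0.01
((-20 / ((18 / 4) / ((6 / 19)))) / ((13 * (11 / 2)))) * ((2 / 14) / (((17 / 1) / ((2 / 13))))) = -0.00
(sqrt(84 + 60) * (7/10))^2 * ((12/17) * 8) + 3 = 170619/425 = 401.46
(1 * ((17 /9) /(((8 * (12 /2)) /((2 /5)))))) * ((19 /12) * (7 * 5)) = 2261 /2592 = 0.87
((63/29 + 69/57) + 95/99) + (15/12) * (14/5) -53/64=24488263/3491136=7.01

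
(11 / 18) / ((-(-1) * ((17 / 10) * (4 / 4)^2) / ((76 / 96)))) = 1045 / 3672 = 0.28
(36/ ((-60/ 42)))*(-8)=1008/ 5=201.60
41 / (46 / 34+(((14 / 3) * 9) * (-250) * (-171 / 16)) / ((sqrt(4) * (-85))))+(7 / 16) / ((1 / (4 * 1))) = 604833 / 358364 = 1.69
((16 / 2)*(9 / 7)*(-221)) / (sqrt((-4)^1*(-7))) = -7956*sqrt(7) / 49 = -429.58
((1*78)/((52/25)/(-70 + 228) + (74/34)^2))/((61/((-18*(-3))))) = 801368100/55129543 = 14.54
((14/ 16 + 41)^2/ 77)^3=1413412221390625/ 119677386752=11810.19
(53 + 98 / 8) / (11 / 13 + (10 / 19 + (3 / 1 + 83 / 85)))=12.20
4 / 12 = 1 / 3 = 0.33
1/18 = 0.06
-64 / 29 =-2.21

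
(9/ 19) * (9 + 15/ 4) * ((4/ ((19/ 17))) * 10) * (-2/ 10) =-15606/ 361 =-43.23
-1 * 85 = -85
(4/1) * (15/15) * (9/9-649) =-2592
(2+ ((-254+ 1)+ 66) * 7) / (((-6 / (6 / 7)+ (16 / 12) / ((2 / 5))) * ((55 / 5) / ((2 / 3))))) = 2614 / 121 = 21.60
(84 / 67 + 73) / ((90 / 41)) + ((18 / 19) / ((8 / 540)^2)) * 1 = 49841090 / 11457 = 4350.27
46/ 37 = 1.24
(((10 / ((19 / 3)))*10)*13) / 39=100 / 19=5.26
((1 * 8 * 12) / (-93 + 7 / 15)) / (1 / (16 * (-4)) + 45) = -23040 / 999013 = -0.02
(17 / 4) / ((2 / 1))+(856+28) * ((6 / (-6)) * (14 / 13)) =-7599 / 8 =-949.88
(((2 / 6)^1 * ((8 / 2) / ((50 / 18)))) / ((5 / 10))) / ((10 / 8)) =96 / 125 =0.77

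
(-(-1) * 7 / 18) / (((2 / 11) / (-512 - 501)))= -78001 / 36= -2166.69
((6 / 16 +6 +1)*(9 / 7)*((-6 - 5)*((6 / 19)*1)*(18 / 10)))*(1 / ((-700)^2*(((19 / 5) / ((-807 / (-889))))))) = -127269549 / 4403145880000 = -0.00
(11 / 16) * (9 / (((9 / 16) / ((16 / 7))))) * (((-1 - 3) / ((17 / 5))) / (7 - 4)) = -9.86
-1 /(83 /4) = -4 /83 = -0.05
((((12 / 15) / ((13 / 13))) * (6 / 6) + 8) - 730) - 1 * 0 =-3606 / 5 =-721.20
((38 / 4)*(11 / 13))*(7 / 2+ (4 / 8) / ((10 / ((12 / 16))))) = 59147 / 2080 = 28.44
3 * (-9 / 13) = -27 / 13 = -2.08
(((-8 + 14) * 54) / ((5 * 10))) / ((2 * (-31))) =-81 / 775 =-0.10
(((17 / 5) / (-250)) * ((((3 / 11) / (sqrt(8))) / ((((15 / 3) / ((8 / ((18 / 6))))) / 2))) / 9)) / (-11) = 0.00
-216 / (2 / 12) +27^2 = -567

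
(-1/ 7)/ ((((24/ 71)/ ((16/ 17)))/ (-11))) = 1562/ 357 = 4.38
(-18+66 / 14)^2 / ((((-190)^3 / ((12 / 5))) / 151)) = -3917997 / 420113750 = -0.01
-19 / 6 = -3.17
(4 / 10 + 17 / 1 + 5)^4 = 157351936 / 625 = 251763.10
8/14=4/7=0.57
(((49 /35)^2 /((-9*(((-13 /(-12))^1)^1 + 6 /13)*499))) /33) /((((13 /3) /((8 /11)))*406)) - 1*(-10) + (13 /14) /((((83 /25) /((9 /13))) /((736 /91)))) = 19353779247439198 /1673322861285075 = 11.57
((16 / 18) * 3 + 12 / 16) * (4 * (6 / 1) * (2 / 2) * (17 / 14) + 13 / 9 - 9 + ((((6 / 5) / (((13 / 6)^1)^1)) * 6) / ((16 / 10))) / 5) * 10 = 751.76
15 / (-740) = -3 / 148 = -0.02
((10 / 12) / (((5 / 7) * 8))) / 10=7 / 480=0.01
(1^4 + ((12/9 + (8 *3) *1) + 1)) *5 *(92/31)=37720/93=405.59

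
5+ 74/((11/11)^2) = 79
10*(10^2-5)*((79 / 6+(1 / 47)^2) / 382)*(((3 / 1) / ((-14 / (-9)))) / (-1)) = -106580025 / 1687676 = -63.15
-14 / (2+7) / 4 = -7 / 18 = -0.39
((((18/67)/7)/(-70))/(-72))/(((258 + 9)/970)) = 97/3506244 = 0.00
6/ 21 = 0.29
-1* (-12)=12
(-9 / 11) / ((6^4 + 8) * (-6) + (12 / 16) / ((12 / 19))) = 144 / 1376815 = 0.00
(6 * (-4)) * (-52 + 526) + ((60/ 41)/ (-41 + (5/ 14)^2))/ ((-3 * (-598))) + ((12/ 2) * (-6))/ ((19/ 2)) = -21233892100624/ 1865930131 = -11379.79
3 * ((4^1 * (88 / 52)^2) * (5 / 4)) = 7260 / 169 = 42.96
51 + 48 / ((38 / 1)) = 993 / 19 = 52.26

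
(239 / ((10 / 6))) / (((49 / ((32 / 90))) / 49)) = 3824 / 75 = 50.99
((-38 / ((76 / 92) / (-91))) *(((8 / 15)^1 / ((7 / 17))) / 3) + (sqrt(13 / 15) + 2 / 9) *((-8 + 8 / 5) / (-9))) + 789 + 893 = 32 *sqrt(195) / 675 + 1413226 / 405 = 3490.11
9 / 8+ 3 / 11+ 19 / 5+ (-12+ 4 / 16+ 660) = 653.45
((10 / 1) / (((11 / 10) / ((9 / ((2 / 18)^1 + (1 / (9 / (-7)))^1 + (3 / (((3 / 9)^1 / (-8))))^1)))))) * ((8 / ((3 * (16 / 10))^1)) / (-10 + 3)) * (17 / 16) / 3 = 6375 / 67144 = 0.09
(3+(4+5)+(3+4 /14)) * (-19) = -2033 /7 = -290.43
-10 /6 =-5 /3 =-1.67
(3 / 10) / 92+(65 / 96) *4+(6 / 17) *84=379567 / 11730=32.36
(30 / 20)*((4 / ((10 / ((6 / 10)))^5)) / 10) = 0.00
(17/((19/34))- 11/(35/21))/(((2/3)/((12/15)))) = 13578/475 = 28.59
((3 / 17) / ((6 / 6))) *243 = 42.88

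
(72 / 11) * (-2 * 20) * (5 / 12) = -1200 / 11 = -109.09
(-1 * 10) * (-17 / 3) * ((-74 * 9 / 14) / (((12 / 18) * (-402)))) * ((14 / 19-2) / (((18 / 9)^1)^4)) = -28305 / 35644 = -0.79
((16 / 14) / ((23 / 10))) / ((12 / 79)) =1580 / 483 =3.27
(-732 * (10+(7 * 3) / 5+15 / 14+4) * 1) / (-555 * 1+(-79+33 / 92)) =45423528 / 2040325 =22.26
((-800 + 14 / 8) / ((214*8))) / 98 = -3193 / 671104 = -0.00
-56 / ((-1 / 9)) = 504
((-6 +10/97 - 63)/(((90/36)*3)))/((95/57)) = -13366/2425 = -5.51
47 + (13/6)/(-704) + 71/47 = 9630109/198528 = 48.51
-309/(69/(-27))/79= 2781/1817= 1.53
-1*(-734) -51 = 683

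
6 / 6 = 1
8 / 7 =1.14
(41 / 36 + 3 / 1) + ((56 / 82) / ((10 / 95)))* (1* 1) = 15685 / 1476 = 10.63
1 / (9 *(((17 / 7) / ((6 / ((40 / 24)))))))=14 / 85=0.16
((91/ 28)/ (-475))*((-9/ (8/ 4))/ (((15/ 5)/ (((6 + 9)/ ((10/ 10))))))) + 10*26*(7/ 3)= 1383551/ 2280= 606.82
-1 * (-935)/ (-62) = -935/ 62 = -15.08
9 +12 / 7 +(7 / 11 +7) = 1413 / 77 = 18.35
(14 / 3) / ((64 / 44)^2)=847 / 384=2.21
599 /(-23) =-599 /23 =-26.04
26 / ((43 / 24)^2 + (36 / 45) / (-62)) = 8.13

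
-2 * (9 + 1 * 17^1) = -52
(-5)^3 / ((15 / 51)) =-425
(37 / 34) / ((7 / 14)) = 37 / 17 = 2.18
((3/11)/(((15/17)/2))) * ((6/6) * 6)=204/55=3.71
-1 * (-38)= 38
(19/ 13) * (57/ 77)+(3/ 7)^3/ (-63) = 371040/ 343343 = 1.08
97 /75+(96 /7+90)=55129 /525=105.01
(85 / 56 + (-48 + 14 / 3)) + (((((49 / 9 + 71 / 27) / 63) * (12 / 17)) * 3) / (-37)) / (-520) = -2584953253 / 61818120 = -41.82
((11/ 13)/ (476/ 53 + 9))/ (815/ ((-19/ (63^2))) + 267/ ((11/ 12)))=-121847/ 440072258301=-0.00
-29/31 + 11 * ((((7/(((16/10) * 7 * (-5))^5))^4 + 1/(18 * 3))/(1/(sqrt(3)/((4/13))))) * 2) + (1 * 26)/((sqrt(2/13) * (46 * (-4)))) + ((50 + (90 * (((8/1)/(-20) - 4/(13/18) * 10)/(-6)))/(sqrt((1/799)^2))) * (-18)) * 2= -9700464329/403 - 13 * sqrt(26)/184 + 2739519662508147448907429192929045 * sqrt(3)/2069007856999160311062953516335104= -24070629.16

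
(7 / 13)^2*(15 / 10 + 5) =49 / 26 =1.88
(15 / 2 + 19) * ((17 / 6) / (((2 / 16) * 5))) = 1802 / 15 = 120.13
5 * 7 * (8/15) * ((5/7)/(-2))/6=-10/9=-1.11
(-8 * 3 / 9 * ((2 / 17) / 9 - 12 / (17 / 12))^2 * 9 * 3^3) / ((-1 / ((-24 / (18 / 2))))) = -107163904 / 867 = -123603.12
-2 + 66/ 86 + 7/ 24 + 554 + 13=584173/ 1032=566.06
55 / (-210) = -0.26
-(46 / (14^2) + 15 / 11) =-1723 / 1078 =-1.60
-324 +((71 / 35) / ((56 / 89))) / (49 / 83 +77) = -4089133123 / 12622400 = -323.96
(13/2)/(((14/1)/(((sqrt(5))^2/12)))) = 65/336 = 0.19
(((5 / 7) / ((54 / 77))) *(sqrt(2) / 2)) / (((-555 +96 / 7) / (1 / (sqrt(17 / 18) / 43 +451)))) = -64210223 *sqrt(2) / 30779981201142 +3311 *sqrt(17) / 92339943603426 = -0.00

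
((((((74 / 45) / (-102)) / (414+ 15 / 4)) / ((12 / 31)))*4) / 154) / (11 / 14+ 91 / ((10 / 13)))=-1147 / 52747367508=-0.00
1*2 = 2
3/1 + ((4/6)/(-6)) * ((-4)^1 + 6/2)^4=26/9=2.89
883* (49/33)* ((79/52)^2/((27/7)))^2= 82577404576723/175895546112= 469.47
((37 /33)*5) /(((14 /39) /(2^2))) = 4810 /77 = 62.47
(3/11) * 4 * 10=120/11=10.91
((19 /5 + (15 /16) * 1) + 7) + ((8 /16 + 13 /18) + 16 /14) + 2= 81157 /5040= 16.10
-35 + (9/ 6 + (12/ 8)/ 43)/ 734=-552302/ 15781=-35.00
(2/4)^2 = 1/4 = 0.25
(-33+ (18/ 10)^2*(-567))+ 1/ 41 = -1916807/ 1025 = -1870.06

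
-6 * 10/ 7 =-60/ 7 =-8.57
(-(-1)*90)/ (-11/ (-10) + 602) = 900/ 6031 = 0.15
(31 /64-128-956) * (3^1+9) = -208035 /16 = -13002.19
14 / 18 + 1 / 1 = 16 / 9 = 1.78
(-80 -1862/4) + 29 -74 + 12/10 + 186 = -4033/10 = -403.30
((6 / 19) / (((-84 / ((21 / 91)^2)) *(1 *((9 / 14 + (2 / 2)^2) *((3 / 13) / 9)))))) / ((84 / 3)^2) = -27 / 4453904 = -0.00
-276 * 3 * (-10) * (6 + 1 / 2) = 53820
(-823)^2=677329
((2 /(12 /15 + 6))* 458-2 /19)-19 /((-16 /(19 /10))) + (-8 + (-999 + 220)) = -33599397 /51680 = -650.14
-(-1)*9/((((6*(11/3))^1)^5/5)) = 45/5153632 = 0.00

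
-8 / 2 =-4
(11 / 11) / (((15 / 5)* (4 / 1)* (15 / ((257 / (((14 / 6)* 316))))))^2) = 66049 / 17614598400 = 0.00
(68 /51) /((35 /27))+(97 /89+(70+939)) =1011.12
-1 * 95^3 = -857375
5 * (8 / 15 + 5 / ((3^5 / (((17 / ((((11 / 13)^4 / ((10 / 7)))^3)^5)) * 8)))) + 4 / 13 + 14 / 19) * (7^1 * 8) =46117637073394237805457637977836458408956298406176938611579004626197829785816990853806544 / 12394725027690043527527641046838734156828192460763323521415953525539106074430229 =3720747089.62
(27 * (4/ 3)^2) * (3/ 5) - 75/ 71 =9849/ 355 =27.74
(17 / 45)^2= 289 / 2025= 0.14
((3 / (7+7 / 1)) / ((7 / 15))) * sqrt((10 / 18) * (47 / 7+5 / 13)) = 15 * sqrt(293930) / 8918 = 0.91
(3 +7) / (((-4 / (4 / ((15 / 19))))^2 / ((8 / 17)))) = 5776 / 765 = 7.55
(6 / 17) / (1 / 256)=1536 / 17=90.35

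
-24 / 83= -0.29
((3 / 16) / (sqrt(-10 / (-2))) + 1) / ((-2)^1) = -1 / 2 -3 * sqrt(5) / 160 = -0.54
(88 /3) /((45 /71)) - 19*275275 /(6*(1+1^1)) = -235335133 /540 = -435805.80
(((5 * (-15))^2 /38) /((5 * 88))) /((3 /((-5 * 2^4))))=-1875 /209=-8.97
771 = 771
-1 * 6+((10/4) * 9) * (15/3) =213/2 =106.50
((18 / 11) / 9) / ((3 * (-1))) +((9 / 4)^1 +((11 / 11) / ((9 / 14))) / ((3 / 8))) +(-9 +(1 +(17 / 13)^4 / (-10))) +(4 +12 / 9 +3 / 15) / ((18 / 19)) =43949599 / 11310156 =3.89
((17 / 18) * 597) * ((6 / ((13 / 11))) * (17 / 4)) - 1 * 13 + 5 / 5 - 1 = 631945 / 52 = 12152.79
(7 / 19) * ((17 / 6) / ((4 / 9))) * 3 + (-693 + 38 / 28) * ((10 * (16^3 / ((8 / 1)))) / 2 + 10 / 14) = -13191098421 / 7448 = -1771092.70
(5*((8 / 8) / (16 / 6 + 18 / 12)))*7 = 42 / 5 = 8.40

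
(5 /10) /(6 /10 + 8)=5 /86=0.06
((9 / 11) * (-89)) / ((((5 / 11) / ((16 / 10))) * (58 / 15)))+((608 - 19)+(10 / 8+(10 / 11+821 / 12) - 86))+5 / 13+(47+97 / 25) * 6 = 252847997 / 311025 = 812.95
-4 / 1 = -4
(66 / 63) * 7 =22 / 3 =7.33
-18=-18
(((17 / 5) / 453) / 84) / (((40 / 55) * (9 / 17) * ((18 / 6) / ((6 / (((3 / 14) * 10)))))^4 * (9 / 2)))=1090397 / 27863746875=0.00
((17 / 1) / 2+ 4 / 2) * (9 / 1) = 189 / 2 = 94.50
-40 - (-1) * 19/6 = -221/6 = -36.83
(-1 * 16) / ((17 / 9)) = -144 / 17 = -8.47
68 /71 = 0.96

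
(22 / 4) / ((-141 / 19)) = -209 / 282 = -0.74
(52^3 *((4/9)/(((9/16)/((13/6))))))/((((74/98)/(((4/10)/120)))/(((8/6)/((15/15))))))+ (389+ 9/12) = 14618431913/8091900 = 1806.55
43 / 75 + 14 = 1093 / 75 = 14.57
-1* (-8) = 8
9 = 9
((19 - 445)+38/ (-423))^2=32485015696/ 178929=181552.55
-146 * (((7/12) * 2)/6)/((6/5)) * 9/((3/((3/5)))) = -511/12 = -42.58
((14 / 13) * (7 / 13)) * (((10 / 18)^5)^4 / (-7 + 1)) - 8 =-49311495774939053607481 / 6163936387741862902107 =-8.00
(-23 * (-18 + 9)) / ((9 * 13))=23 / 13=1.77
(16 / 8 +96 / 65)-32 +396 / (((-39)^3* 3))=-2820154 / 98865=-28.53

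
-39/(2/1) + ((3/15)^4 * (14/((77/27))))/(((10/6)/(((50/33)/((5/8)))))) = -2947647/151250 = -19.49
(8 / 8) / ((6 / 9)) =3 / 2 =1.50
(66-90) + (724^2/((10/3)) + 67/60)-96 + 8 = 1885703/12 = 157141.92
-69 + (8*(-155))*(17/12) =-5477/3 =-1825.67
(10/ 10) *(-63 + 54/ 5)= -261/ 5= -52.20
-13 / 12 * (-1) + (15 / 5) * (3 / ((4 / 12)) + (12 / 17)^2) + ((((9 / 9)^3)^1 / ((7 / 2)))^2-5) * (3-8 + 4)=5862061 / 169932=34.50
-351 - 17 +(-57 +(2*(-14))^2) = 359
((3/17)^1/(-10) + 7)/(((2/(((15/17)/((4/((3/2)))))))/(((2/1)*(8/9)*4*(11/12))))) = 13057/1734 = 7.53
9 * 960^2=8294400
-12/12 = -1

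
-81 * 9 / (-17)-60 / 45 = 2119 / 51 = 41.55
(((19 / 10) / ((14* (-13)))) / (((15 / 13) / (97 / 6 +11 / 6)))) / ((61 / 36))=-1026 / 10675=-0.10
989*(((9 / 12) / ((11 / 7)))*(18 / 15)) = 62307 / 110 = 566.43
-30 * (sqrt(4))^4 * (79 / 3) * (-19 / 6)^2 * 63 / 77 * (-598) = 682174480 / 11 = 62015861.82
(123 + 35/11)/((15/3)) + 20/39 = 55232/2145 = 25.75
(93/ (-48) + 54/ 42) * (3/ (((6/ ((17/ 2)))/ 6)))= -3723/ 224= -16.62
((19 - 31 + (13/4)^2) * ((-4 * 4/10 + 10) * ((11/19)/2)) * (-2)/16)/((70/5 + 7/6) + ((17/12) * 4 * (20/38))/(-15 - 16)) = 164703/5680960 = 0.03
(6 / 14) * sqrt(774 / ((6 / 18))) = 9 * sqrt(258) / 7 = 20.65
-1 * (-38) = 38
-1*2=-2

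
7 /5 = 1.40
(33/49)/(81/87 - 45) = -319/20874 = -0.02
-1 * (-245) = 245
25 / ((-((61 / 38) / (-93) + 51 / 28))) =-1236900 / 89263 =-13.86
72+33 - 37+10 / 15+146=644 / 3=214.67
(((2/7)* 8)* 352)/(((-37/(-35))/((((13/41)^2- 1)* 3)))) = -127733760/62197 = -2053.70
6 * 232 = 1392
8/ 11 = 0.73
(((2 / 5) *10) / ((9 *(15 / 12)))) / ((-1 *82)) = -0.00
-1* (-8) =8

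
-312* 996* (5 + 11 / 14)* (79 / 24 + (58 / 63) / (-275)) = -79666111278 / 13475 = -5912141.84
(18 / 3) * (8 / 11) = 48 / 11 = 4.36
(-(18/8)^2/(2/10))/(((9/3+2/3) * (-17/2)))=1215/1496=0.81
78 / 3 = 26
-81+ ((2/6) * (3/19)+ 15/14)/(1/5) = -20051/266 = -75.38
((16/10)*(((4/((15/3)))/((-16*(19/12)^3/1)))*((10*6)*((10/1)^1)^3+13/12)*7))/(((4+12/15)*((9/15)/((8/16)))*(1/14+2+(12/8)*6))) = -132.74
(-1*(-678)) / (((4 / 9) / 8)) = 12204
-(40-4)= -36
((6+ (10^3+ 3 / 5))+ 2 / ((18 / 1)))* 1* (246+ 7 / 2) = 11302849 / 45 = 251174.42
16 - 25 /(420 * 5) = 15.99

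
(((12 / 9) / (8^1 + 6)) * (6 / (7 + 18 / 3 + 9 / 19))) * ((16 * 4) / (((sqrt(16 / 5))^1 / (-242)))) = -2299 * sqrt(5) / 14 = -367.19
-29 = -29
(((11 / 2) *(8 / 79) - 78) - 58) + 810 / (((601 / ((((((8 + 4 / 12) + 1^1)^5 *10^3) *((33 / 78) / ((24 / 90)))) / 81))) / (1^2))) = 93467039672900 / 49995387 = 1869513.27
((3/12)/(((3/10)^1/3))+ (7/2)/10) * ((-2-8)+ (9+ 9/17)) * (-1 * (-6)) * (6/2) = -2052/85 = -24.14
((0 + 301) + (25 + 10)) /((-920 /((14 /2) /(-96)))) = 49 /1840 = 0.03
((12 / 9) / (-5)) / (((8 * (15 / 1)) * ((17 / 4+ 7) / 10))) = -4 / 2025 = -0.00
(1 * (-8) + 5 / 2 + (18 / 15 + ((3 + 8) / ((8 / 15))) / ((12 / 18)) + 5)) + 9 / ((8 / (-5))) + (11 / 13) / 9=244357 / 9360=26.11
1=1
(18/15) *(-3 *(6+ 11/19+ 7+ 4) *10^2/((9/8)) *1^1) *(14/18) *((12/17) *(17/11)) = -2992640/627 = -4772.95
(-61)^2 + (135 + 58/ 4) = 7741/ 2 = 3870.50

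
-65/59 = -1.10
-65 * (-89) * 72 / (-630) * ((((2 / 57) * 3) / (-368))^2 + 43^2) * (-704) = 1150444824137180 / 1336783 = 860607012.61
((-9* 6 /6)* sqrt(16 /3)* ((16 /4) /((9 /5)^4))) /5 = -2000* sqrt(3) /2187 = -1.58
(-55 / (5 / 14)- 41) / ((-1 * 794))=195 / 794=0.25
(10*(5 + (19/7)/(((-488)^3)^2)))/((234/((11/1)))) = 2888731361860357805/1229023888500588544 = 2.35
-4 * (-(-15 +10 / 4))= -50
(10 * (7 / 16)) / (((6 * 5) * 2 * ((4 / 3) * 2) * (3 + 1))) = 7 / 1024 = 0.01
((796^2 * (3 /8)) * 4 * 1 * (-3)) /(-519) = 950424 /173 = 5493.78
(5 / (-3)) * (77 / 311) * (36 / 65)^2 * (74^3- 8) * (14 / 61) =-188707470336 / 16030495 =-11771.78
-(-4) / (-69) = -4 / 69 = -0.06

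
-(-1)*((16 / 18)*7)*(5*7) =1960 / 9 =217.78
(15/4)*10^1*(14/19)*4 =110.53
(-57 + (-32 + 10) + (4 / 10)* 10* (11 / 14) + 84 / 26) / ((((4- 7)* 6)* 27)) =2203 / 14742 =0.15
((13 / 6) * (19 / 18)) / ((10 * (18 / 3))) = 247 / 6480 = 0.04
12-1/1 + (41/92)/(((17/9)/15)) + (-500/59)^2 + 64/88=5215253321/59887124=87.08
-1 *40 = -40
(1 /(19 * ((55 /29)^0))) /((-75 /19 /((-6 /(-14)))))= -1 /175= -0.01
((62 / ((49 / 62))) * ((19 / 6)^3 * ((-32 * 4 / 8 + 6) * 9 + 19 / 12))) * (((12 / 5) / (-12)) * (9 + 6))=6993580439 / 10584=660769.13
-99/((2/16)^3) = -50688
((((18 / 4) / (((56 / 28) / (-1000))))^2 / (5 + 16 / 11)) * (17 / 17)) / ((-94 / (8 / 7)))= -222750000 / 23359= -9535.94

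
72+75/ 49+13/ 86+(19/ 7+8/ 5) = 1643377/ 21070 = 78.00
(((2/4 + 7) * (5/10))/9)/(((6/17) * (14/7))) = 85/144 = 0.59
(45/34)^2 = 2025/1156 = 1.75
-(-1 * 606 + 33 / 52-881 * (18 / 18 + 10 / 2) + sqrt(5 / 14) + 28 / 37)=11333531 / 1924-sqrt(70) / 14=5890.01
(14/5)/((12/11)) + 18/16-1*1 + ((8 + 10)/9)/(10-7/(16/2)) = 25499/8760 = 2.91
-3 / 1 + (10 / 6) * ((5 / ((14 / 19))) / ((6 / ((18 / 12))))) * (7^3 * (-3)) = -23299 / 8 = -2912.38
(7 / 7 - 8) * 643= -4501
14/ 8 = 1.75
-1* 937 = -937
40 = 40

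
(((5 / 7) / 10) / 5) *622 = 311 / 35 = 8.89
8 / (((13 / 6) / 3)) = 144 / 13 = 11.08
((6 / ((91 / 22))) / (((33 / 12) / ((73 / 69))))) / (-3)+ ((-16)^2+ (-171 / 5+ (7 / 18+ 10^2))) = 60655681 / 188370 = 322.00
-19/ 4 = -4.75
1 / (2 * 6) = 1 / 12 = 0.08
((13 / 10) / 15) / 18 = 13 / 2700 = 0.00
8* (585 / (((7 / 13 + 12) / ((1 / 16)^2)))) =7605 / 5216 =1.46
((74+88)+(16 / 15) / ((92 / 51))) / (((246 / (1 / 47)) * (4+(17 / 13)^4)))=267016789 / 131477138475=0.00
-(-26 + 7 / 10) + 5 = 30.30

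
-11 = -11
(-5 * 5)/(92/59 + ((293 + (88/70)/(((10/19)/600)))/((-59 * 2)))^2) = -17056900/147062777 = -0.12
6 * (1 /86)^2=3 /3698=0.00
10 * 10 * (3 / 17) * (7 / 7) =300 / 17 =17.65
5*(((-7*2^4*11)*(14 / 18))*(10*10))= -4312000 / 9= -479111.11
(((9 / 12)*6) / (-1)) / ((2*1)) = -9 / 4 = -2.25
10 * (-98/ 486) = -490/ 243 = -2.02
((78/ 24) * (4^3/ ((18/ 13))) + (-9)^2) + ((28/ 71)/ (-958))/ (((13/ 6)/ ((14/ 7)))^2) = 11960573057/ 51727689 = 231.22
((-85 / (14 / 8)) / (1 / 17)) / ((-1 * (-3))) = -275.24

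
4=4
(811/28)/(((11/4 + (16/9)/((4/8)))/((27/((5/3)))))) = 591219/7945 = 74.41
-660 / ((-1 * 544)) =165 / 136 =1.21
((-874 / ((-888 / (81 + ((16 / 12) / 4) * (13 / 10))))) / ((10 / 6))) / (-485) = -1067591 / 10767000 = -0.10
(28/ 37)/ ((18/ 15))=70/ 111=0.63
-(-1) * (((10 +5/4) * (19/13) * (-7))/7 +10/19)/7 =-15725/6916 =-2.27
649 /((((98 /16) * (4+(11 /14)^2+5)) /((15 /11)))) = 5664 /377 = 15.02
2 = 2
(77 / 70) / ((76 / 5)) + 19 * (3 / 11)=8785 / 1672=5.25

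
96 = 96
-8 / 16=-0.50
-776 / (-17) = 776 / 17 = 45.65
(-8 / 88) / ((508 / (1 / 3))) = -1 / 16764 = -0.00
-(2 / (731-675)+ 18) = -505 / 28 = -18.04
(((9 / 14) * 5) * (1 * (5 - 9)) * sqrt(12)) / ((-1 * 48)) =15 * sqrt(3) / 28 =0.93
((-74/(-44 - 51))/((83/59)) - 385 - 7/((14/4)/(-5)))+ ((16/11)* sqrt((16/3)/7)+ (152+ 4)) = -1722449/7885+ 64* sqrt(21)/231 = -217.18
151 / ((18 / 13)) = 1963 / 18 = 109.06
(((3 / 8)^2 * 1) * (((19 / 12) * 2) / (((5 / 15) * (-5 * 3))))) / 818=-57 / 523520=-0.00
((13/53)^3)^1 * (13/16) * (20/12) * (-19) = -2713295/7146096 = -0.38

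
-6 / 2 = -3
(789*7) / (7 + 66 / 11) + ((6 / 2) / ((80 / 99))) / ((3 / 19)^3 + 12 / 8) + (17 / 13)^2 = 1534209613 / 3576040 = 429.02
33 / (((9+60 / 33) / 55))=19965 / 119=167.77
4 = 4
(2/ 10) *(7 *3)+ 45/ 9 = 46/ 5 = 9.20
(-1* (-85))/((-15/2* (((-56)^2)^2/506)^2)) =-1088153/36268991840256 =-0.00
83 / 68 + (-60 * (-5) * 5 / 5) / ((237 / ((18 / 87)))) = 230953 / 155788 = 1.48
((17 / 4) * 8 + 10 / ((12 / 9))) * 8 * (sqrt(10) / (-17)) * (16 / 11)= -5312 * sqrt(10) / 187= -89.83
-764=-764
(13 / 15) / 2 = 13 / 30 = 0.43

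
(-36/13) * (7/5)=-252/65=-3.88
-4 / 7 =-0.57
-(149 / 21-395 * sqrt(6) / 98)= -149 / 21+395 * sqrt(6) / 98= 2.78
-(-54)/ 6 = 9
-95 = -95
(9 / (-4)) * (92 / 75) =-2.76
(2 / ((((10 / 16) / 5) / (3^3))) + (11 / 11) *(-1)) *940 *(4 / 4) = 405140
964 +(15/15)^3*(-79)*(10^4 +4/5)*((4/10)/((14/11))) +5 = -247336.58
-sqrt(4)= -2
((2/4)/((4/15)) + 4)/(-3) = -47/24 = -1.96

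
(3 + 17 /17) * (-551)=-2204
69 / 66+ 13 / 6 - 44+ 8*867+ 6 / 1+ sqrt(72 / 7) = 6*sqrt(14) / 7+ 227740 / 33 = 6904.42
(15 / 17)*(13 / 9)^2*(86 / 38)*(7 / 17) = 254345 / 148257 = 1.72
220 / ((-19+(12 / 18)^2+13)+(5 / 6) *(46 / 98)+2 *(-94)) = -1.14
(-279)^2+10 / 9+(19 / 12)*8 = 700693 / 9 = 77854.78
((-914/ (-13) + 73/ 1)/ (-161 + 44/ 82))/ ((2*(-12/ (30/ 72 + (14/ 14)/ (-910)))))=2139667/ 138363680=0.02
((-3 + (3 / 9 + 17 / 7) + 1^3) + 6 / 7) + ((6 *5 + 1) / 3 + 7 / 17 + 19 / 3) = 2225 / 119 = 18.70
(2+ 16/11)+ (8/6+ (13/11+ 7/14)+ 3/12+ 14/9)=3277/396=8.28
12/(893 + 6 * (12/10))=60/4501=0.01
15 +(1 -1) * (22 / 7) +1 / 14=15.07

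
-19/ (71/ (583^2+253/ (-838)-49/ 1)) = -5410927673/ 59498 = -90943.02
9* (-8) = -72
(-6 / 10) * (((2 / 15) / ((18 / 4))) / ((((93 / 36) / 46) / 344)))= -253184 / 2325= -108.90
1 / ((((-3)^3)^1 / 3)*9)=-1 / 81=-0.01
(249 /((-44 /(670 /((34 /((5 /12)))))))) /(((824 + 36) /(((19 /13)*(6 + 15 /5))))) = -0.71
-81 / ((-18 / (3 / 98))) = 27 / 196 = 0.14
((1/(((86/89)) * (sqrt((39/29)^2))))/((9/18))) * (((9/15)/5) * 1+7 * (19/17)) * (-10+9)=-8713456/712725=-12.23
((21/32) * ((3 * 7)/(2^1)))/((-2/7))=-3087/128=-24.12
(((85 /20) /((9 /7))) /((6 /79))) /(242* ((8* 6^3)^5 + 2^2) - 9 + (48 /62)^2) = 9034361 /773946954308654460790056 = 0.00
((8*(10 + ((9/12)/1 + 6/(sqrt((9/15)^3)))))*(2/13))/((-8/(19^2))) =-7220*sqrt(15)/39 - 15523/26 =-1314.04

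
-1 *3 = -3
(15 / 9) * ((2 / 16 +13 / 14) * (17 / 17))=295 / 168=1.76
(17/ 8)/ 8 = 17/ 64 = 0.27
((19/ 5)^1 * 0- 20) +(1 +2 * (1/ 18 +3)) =-116/ 9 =-12.89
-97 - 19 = -116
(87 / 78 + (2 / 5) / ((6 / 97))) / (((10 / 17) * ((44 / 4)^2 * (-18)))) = -50269 / 8494200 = -0.01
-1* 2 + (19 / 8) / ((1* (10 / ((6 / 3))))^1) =-61 / 40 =-1.52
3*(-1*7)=-21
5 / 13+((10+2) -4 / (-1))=213 / 13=16.38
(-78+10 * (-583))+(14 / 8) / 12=-5907.85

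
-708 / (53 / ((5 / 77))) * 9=-31860 / 4081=-7.81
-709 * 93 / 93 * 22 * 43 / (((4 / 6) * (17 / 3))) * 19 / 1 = -57346047 / 17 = -3373296.88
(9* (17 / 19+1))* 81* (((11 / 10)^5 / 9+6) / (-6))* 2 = -1351335393 / 475000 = -2844.92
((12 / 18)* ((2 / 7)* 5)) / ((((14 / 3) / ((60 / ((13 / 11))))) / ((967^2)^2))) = 5770983490278600 / 637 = 9059628713153.22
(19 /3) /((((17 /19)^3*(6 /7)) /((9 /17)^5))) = 5985252567 /13951514882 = 0.43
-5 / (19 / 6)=-1.58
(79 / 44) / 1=1.80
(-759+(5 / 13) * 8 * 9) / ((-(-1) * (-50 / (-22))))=-104577 / 325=-321.78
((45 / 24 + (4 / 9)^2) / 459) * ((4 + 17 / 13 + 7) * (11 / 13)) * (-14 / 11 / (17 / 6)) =-0.02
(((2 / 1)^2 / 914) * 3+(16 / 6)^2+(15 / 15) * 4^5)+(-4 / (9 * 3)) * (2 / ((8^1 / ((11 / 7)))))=89056267 / 86373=1031.07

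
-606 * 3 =-1818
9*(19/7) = 171/7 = 24.43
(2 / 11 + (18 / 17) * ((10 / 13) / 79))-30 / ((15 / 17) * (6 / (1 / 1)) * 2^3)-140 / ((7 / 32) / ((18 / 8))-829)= -95537375281 / 275080232856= -0.35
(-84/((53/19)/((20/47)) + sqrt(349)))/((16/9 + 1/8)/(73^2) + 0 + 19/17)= 172879100231040/107418328315373-26372564467200 * sqrt(349)/107418328315373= -2.98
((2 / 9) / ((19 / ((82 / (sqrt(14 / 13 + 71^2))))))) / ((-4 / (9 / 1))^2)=123*sqrt(94679) / 553508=0.07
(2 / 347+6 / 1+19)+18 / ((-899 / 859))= 2435309 / 311953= 7.81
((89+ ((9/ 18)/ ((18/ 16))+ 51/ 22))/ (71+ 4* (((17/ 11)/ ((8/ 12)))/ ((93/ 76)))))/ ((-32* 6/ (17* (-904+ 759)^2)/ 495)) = -1076106.73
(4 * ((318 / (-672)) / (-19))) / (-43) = -53 / 22876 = -0.00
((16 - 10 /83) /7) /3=0.76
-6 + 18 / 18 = -5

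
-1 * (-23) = 23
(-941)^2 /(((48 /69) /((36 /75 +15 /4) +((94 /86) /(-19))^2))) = 5754812903233061 /1067982400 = 5388490.39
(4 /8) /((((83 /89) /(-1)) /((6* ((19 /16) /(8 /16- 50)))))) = 1691 /21912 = 0.08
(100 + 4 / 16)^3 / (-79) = -64481201 / 5056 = -12753.40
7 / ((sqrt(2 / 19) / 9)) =63* sqrt(38) / 2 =194.18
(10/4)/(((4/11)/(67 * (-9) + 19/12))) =-396935/96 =-4134.74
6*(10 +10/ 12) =65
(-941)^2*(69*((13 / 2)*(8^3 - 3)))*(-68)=-13745748364842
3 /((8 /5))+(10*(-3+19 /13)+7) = -677 /104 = -6.51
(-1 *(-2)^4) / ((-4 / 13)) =52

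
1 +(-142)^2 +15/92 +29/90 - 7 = 83456129/4140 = 20158.49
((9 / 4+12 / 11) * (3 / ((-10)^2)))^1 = 441 / 4400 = 0.10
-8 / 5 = -1.60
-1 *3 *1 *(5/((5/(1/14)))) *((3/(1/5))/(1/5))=-225/14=-16.07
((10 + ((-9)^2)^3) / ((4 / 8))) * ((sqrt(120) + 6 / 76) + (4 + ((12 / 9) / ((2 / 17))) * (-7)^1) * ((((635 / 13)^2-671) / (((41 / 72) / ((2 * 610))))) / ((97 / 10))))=-387314430827825348511 / 12770147 + 2125804 * sqrt(30)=-30329665127466.12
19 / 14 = 1.36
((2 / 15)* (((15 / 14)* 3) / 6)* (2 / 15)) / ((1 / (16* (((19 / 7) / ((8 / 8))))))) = 304 / 735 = 0.41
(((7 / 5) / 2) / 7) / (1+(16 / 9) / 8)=9 / 110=0.08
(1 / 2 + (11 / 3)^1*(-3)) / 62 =-0.17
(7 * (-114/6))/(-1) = 133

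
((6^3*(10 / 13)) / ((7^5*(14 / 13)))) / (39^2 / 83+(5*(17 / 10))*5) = 0.00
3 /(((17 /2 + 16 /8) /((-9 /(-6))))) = 3 /7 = 0.43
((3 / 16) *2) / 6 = 1 / 16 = 0.06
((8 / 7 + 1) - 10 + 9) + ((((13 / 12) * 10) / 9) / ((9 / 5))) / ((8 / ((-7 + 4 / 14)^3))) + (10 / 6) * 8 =-14437259 / 1333584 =-10.83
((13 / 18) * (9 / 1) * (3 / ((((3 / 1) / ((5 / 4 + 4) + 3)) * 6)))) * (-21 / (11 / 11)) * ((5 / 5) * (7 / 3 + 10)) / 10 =-231.48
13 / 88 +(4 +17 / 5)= 3321 / 440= 7.55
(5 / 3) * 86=430 / 3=143.33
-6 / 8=-3 / 4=-0.75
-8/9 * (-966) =2576/3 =858.67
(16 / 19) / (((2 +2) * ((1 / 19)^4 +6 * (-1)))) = -27436 / 781925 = -0.04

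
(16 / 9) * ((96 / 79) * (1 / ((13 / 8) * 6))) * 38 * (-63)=-544768 / 1027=-530.45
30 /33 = 10 /11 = 0.91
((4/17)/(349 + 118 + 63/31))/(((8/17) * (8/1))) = 31/232640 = 0.00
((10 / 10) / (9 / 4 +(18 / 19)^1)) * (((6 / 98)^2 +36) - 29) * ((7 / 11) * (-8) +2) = -43452544 / 6417873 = -6.77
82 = 82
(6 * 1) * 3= 18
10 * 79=790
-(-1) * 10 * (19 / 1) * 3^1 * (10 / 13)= 5700 / 13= 438.46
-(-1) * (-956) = -956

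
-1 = -1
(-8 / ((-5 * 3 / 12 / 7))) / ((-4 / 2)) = -112 / 5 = -22.40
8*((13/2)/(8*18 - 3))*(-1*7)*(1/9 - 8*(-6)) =-157612/1269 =-124.20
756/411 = 252/137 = 1.84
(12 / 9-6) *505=-7070 / 3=-2356.67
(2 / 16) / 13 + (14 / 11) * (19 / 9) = 27763 / 10296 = 2.70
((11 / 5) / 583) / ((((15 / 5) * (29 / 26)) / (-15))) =-0.02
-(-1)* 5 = 5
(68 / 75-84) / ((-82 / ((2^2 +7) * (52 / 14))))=21736 / 525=41.40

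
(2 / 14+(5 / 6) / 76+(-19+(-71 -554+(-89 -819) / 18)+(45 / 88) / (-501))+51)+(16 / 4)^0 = -5649312115 / 8795556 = -642.29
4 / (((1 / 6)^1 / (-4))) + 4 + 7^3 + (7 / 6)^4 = 327697 / 1296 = 252.85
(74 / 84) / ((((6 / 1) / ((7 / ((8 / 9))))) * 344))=37 / 11008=0.00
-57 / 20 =-2.85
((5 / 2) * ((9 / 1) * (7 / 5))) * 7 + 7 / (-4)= 875 / 4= 218.75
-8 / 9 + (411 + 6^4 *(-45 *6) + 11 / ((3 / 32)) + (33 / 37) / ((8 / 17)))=-930776719 / 2664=-349390.66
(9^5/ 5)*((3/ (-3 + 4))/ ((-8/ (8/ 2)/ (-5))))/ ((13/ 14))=95386.85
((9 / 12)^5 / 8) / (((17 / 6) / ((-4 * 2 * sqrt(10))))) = -729 * sqrt(10) / 8704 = -0.26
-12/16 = -3/4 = -0.75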